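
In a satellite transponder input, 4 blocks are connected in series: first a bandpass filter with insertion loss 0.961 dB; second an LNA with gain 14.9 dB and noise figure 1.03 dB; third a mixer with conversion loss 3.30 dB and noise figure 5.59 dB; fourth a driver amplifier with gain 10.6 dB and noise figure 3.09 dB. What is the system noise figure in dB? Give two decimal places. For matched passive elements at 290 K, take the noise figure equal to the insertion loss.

2.50 dB

Convert to linear (a loss of L dB is a gain of −L dB): F_i = 10^(NF_i/10), G_i = 10^(G_i,dB/10)
  Stage 1: F_1 = 10^(0.961/10) = 1.248, G_1 = 10^(−0.961/10) = 0.8015
  Stage 2: F_2 = 10^(1.03/10) = 1.268, G_2 = 10^(14.9/10) = 30.90
  Stage 3: F_3 = 10^(5.59/10) = 3.622, G_3 = 10^(−3.30/10) = 0.4677
  Stage 4: F_4 = 10^(3.09/10) = 2.037, G_4 = 10^(10.6/10) = 11.48
Friis cascade:
  F = 1.248 + (1.268 − 1)/0.8015 + (3.622 − 1)/24.77 + (2.037 − 1)/11.59 = 1.777
NF = 10 log₁₀(1.777) = 2.50 dB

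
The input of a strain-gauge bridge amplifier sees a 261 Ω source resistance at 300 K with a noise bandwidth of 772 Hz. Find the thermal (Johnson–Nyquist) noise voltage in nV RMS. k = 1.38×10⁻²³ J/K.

57.8 nV

V_n = √(4kTRB)
4kTRB = 4 × 1.38×10⁻²³ × 300 × 2.61×10² × 7.72×10² = 3.34×10⁻¹⁵ V²
V_n = √(3.34×10⁻¹⁵) = 5.78×10⁻⁸ V = 57.8 nV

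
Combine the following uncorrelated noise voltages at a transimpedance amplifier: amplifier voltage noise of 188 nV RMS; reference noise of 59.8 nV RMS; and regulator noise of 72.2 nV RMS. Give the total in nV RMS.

210 nV

Uncorrelated sources add in power (mean-square): V_tot = √(ΣV_i²)
V_tot = √[(1.88×10⁻⁷)² + (5.98×10⁻⁸)² + (7.22×10⁻⁸)²] = 2.10×10⁻⁷ V = 210 nV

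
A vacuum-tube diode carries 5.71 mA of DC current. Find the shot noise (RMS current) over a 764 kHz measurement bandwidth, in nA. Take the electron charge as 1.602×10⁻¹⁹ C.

I_n = √(2qI·B)
2qI·B = 2 × 1.602×10⁻¹⁹ × 5.71×10⁻³ × 7.64×10⁵ = 1.40×10⁻¹⁵ A²
I_n = √(1.40×10⁻¹⁵) = 3.74×10⁻⁸ A = 37.4 nA

37.4 nA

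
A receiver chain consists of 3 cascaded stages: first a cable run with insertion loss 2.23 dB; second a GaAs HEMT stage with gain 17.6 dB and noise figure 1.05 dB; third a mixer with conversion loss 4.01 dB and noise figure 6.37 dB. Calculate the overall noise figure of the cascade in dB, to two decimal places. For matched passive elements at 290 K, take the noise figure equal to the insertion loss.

Convert to linear (a loss of L dB is a gain of −L dB): F_i = 10^(NF_i/10), G_i = 10^(G_i,dB/10)
  Stage 1: F_1 = 10^(2.23/10) = 1.671, G_1 = 10^(−2.23/10) = 0.5984
  Stage 2: F_2 = 10^(1.05/10) = 1.274, G_2 = 10^(17.6/10) = 57.54
  Stage 3: F_3 = 10^(6.37/10) = 4.335, G_3 = 10^(−4.01/10) = 0.3972
Friis cascade:
  F = 1.671 + (1.274 − 1)/0.5984 + (4.335 − 1)/34.43 = 2.225
NF = 10 log₁₀(2.225) = 3.47 dB

3.47 dB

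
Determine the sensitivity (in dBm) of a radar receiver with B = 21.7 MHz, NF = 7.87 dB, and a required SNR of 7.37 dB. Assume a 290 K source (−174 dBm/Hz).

Sensitivity = −174 + 10 log₁₀(B) + NF + SNR_min
= −174 + 73.36 + 7.87 + 7.37
= −85.40 dBm → −85.4 dBm

−85.4 dBm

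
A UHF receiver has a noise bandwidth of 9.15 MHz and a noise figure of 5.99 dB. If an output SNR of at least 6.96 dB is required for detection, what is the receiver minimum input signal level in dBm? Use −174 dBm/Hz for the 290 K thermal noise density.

−91.4 dBm

Sensitivity = −174 + 10 log₁₀(B) + NF + SNR_min
= −174 + 69.61 + 5.99 + 6.96
= −91.44 dBm → −91.4 dBm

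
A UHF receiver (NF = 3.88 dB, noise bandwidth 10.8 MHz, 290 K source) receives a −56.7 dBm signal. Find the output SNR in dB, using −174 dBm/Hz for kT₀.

Noise floor: N = −174 + 10 log₁₀(B) + NF
10 log₁₀(1.08×10⁷) = 70.33 dB
N = −174 + 70.33 + 3.88 = −99.79 dBm
SNR = P_sig − N = −56.7 − (−99.79) = 43.09 dB → 43.1 dB

43.1 dB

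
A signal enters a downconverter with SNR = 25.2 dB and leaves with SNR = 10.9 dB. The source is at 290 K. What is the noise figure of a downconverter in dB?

14.3 dB

NF (dB) = SNR_in(dB) − SNR_out(dB) when the source is at T₀
NF = 25.2 − 10.9 = 14.3 dB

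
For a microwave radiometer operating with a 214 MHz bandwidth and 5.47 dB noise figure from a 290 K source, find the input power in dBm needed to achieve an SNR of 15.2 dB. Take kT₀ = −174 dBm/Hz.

Sensitivity = −174 + 10 log₁₀(B) + NF + SNR_min
= −174 + 83.3 + 5.47 + 15.2
= −70.03 dBm → −70.0 dBm

−70.0 dBm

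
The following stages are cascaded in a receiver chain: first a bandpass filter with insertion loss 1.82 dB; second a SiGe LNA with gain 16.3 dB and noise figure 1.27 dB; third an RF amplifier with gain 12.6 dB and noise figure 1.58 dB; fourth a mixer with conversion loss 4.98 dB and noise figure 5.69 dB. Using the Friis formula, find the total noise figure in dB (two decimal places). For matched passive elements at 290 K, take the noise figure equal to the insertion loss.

3.13 dB

Convert to linear (a loss of L dB is a gain of −L dB): F_i = 10^(NF_i/10), G_i = 10^(G_i,dB/10)
  Stage 1: F_1 = 10^(1.82/10) = 1.521, G_1 = 10^(−1.82/10) = 0.6577
  Stage 2: F_2 = 10^(1.27/10) = 1.340, G_2 = 10^(16.3/10) = 42.66
  Stage 3: F_3 = 10^(1.58/10) = 1.439, G_3 = 10^(12.6/10) = 18.20
  Stage 4: F_4 = 10^(5.69/10) = 3.707, G_4 = 10^(−4.98/10) = 0.3177
Friis cascade:
  F = 1.521 + (1.340 − 1)/0.6577 + (1.439 − 1)/28.05 + (3.707 − 1)/510.5 = 2.058
NF = 10 log₁₀(2.058) = 3.13 dB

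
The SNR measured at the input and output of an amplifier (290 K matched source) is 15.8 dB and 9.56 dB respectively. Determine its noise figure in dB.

6.24 dB

NF (dB) = SNR_in(dB) − SNR_out(dB) when the source is at T₀
NF = 15.8 − 9.56 = 6.24 dB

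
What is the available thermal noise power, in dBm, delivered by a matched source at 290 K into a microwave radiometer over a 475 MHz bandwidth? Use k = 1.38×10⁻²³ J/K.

P_n = kTB = 1.38×10⁻²³ × 290 × 4.75×10⁸ = 1.90×10⁻¹² W
In dBm: 10 log₁₀(1.90×10⁻¹² / 10⁻³) = −87.2 dBm

−87.2 dBm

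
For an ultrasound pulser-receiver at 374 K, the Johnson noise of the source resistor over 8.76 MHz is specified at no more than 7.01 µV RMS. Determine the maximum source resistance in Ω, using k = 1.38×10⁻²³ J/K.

Johnson–Nyquist: V_n = √(4kTRB) ⇒ R = V_n² / (4kTB)
4kTB = 4 × 1.38×10⁻²³ × 374 × 8.76×10⁶ = 1.81×10⁻¹³
R = (7.01×10⁻⁶)² / 1.81×10⁻¹³ = 2.72×10² Ω = 272 Ω

272 Ω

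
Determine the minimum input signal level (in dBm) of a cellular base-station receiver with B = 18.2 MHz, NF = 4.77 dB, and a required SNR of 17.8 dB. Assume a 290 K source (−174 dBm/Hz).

Sensitivity = −174 + 10 log₁₀(B) + NF + SNR_min
= −174 + 72.6 + 4.77 + 17.8
= −78.83 dBm → −78.8 dBm

−78.8 dBm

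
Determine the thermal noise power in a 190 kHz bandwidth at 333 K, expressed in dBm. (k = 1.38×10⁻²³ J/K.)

P_n = kTB = 1.38×10⁻²³ × 333 × 1.90×10⁵ = 8.73×10⁻¹⁶ W
In dBm: 10 log₁₀(8.73×10⁻¹⁶ / 10⁻³) = −120.6 dBm

−120.6 dBm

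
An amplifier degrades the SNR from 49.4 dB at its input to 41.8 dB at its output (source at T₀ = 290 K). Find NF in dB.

NF (dB) = SNR_in(dB) − SNR_out(dB) when the source is at T₀
NF = 49.4 − 41.8 = 7.6 dB

7.6 dB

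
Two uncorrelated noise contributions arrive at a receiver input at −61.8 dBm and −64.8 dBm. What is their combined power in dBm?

Convert to linear, add, convert back:
P₁ = 6.61×10⁻¹⁰ W, P₂ = 3.31×10⁻¹⁰ W
P_tot = 9.92×10⁻¹⁰ W → 10 log₁₀(P_tot / 10⁻³) = −60.0 dBm

−60.0 dBm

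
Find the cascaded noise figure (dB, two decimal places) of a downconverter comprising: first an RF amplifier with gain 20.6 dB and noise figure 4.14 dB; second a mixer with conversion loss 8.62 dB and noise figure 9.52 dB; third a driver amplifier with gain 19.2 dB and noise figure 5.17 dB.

4.48 dB

Convert to linear (a loss of L dB is a gain of −L dB): F_i = 10^(NF_i/10), G_i = 10^(G_i,dB/10)
  Stage 1: F_1 = 10^(4.14/10) = 2.594, G_1 = 10^(20.6/10) = 114.8
  Stage 2: F_2 = 10^(9.52/10) = 8.954, G_2 = 10^(−8.62/10) = 0.1374
  Stage 3: F_3 = 10^(5.17/10) = 3.289, G_3 = 10^(19.2/10) = 83.18
Friis cascade:
  F = 2.594 + (8.954 − 1)/114.8 + (3.289 − 1)/15.78 = 2.809
NF = 10 log₁₀(2.809) = 4.48 dB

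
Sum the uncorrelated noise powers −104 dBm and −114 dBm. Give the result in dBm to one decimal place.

−103.6 dBm

Convert to linear, add, convert back:
P₁ = 3.98×10⁻¹⁴ W, P₂ = 3.98×10⁻¹⁵ W
P_tot = 4.38×10⁻¹⁴ W → 10 log₁₀(P_tot / 10⁻³) = −103.6 dBm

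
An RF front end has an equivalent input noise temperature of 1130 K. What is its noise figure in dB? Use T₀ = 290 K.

F = 1 + T_e/T₀ = 1 + 1130/290 = 4.89655
NF = 10 log₁₀(4.89655) = 6.90 dB

6.90 dB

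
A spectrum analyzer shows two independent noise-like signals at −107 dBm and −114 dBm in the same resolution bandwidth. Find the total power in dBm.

−106.2 dBm

Convert to linear, add, convert back:
P₁ = 2.00×10⁻¹⁴ W, P₂ = 3.98×10⁻¹⁵ W
P_tot = 2.39×10⁻¹⁴ W → 10 log₁₀(P_tot / 10⁻³) = −106.2 dBm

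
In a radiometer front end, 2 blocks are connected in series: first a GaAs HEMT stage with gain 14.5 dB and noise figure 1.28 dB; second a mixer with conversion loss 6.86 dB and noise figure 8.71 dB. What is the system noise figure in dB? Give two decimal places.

Convert to linear (a loss of L dB is a gain of −L dB): F_i = 10^(NF_i/10), G_i = 10^(G_i,dB/10)
  Stage 1: F_1 = 10^(1.28/10) = 1.343, G_1 = 10^(14.5/10) = 28.18
  Stage 2: F_2 = 10^(8.71/10) = 7.430, G_2 = 10^(−6.86/10) = 0.2061
Friis cascade:
  F = 1.343 + (7.430 − 1)/28.18 = 1.571
NF = 10 log₁₀(1.571) = 1.96 dB

1.96 dB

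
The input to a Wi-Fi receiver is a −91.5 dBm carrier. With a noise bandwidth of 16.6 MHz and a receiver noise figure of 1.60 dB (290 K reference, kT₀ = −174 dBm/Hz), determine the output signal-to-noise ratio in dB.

Noise floor: N = −174 + 10 log₁₀(B) + NF
10 log₁₀(1.66×10⁷) = 72.2 dB
N = −174 + 72.2 + 1.60 = −100.20 dBm
SNR = P_sig − N = −91.5 − (−100.20) = 8.70 dB → 8.7 dB

8.7 dB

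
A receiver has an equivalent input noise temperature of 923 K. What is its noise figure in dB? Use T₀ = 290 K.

F = 1 + T_e/T₀ = 1 + 923/290 = 4.18276
NF = 10 log₁₀(4.18276) = 6.21 dB

6.21 dB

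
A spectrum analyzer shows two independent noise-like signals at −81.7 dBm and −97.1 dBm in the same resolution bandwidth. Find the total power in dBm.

−81.6 dBm

Convert to linear, add, convert back:
P₁ = 6.76×10⁻¹² W, P₂ = 1.95×10⁻¹³ W
P_tot = 6.96×10⁻¹² W → 10 log₁₀(P_tot / 10⁻³) = −81.6 dBm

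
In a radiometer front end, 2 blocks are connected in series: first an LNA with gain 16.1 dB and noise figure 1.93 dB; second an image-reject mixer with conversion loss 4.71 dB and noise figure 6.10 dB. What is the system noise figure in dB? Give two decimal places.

2.14 dB

Convert to linear (a loss of L dB is a gain of −L dB): F_i = 10^(NF_i/10), G_i = 10^(G_i,dB/10)
  Stage 1: F_1 = 10^(1.93/10) = 1.560, G_1 = 10^(16.1/10) = 40.74
  Stage 2: F_2 = 10^(6.10/10) = 4.074, G_2 = 10^(−4.71/10) = 0.3381
Friis cascade:
  F = 1.560 + (4.074 − 1)/40.74 = 1.635
NF = 10 log₁₀(1.635) = 2.14 dB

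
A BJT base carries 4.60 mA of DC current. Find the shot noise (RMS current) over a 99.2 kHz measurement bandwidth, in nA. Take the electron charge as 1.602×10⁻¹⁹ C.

12.1 nA

I_n = √(2qI·B)
2qI·B = 2 × 1.602×10⁻¹⁹ × 4.60×10⁻³ × 9.92×10⁴ = 1.46×10⁻¹⁶ A²
I_n = √(1.46×10⁻¹⁶) = 1.21×10⁻⁸ A = 12.1 nA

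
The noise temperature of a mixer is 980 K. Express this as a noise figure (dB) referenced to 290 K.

6.41 dB

F = 1 + T_e/T₀ = 1 + 980/290 = 4.37931
NF = 10 log₁₀(4.37931) = 6.41 dB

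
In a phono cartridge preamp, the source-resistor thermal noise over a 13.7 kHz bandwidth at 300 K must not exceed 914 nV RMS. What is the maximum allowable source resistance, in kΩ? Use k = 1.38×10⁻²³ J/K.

3.68 kΩ

Johnson–Nyquist: V_n = √(4kTRB) ⇒ R = V_n² / (4kTB)
4kTB = 4 × 1.38×10⁻²³ × 300 × 1.37×10⁴ = 2.27×10⁻¹⁶
R = (9.14×10⁻⁷)² / 2.27×10⁻¹⁶ = 3.68×10³ Ω = 3.68 kΩ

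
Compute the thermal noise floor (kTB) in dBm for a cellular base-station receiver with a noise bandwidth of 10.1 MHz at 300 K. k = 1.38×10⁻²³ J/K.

−103.8 dBm

P_n = kTB = 1.38×10⁻²³ × 300 × 1.01×10⁷ = 4.18×10⁻¹⁴ W
In dBm: 10 log₁₀(4.18×10⁻¹⁴ / 10⁻³) = −103.8 dBm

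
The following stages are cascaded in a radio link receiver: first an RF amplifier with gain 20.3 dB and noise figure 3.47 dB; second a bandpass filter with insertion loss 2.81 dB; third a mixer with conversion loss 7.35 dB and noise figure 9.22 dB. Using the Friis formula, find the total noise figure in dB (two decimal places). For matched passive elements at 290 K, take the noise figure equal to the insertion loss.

3.73 dB

Convert to linear (a loss of L dB is a gain of −L dB): F_i = 10^(NF_i/10), G_i = 10^(G_i,dB/10)
  Stage 1: F_1 = 10^(3.47/10) = 2.223, G_1 = 10^(20.3/10) = 107.2
  Stage 2: F_2 = 10^(2.81/10) = 1.910, G_2 = 10^(−2.81/10) = 0.5236
  Stage 3: F_3 = 10^(9.22/10) = 8.356, G_3 = 10^(−7.35/10) = 0.1841
Friis cascade:
  F = 2.223 + (1.910 − 1)/107.2 + (8.356 − 1)/56.10 = 2.363
NF = 10 log₁₀(2.363) = 3.73 dB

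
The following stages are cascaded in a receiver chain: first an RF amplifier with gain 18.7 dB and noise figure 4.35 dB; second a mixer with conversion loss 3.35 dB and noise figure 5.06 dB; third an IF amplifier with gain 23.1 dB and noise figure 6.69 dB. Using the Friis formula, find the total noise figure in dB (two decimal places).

Convert to linear (a loss of L dB is a gain of −L dB): F_i = 10^(NF_i/10), G_i = 10^(G_i,dB/10)
  Stage 1: F_1 = 10^(4.35/10) = 2.723, G_1 = 10^(18.7/10) = 74.13
  Stage 2: F_2 = 10^(5.06/10) = 3.206, G_2 = 10^(−3.35/10) = 0.4624
  Stage 3: F_3 = 10^(6.69/10) = 4.667, G_3 = 10^(23.1/10) = 204.2
Friis cascade:
  F = 2.723 + (3.206 − 1)/74.13 + (4.667 − 1)/34.28 = 2.859
NF = 10 log₁₀(2.859) = 4.56 dB

4.56 dB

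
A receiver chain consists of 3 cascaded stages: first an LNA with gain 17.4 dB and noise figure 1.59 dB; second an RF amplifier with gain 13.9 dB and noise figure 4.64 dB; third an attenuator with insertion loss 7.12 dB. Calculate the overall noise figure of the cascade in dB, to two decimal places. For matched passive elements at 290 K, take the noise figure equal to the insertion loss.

1.70 dB

Convert to linear (a loss of L dB is a gain of −L dB): F_i = 10^(NF_i/10), G_i = 10^(G_i,dB/10)
  Stage 1: F_1 = 10^(1.59/10) = 1.442, G_1 = 10^(17.4/10) = 54.95
  Stage 2: F_2 = 10^(4.64/10) = 2.911, G_2 = 10^(13.9/10) = 24.55
  Stage 3: F_3 = 10^(7.12/10) = 5.152, G_3 = 10^(−7.12/10) = 0.1941
Friis cascade:
  F = 1.442 + (2.911 − 1)/54.95 + (5.152 − 1)/1349 = 1.480
NF = 10 log₁₀(1.480) = 1.70 dB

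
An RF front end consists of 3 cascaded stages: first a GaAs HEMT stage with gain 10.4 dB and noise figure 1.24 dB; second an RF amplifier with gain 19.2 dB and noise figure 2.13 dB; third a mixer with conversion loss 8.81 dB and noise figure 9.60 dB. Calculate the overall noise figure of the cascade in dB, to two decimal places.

Convert to linear (a loss of L dB is a gain of −L dB): F_i = 10^(NF_i/10), G_i = 10^(G_i,dB/10)
  Stage 1: F_1 = 10^(1.24/10) = 1.330, G_1 = 10^(10.4/10) = 10.96
  Stage 2: F_2 = 10^(2.13/10) = 1.633, G_2 = 10^(19.2/10) = 83.18
  Stage 3: F_3 = 10^(9.60/10) = 9.120, G_3 = 10^(−8.81/10) = 0.1315
Friis cascade:
  F = 1.330 + (1.633 − 1)/10.96 + (9.120 − 1)/912.0 = 1.397
NF = 10 log₁₀(1.397) = 1.45 dB

1.45 dB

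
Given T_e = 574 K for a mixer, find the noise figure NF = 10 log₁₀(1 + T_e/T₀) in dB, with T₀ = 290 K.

F = 1 + T_e/T₀ = 1 + 574/290 = 2.97931
NF = 10 log₁₀(2.97931) = 4.74 dB

4.74 dB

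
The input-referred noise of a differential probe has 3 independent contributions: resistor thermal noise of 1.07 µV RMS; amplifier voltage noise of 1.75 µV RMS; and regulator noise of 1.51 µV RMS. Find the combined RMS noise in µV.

2.55 µV

Uncorrelated sources add in power (mean-square): V_tot = √(ΣV_i²)
V_tot = √[(1.07×10⁻⁶)² + (1.75×10⁻⁶)² + (1.51×10⁻⁶)²] = 2.55×10⁻⁶ V = 2.55 µV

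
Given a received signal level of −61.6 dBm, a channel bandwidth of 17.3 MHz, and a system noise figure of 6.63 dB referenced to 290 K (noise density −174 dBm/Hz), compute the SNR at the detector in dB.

Noise floor: N = −174 + 10 log₁₀(B) + NF
10 log₁₀(1.73×10⁷) = 72.38 dB
N = −174 + 72.38 + 6.63 = −94.99 dBm
SNR = P_sig − N = −61.6 − (−94.99) = 33.39 dB → 33.4 dB

33.4 dB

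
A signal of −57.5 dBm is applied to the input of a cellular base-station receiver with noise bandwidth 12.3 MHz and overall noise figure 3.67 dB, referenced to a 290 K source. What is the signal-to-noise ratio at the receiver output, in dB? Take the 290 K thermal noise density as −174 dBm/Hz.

41.9 dB

Noise floor: N = −174 + 10 log₁₀(B) + NF
10 log₁₀(1.23×10⁷) = 70.9 dB
N = −174 + 70.9 + 3.67 = −99.43 dBm
SNR = P_sig − N = −57.5 − (−99.43) = 41.93 dB → 41.9 dB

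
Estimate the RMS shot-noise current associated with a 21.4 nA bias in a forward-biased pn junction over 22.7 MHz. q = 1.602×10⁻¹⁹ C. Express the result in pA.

I_n = √(2qI·B)
2qI·B = 2 × 1.602×10⁻¹⁹ × 2.14×10⁻⁸ × 2.27×10⁷ = 1.56×10⁻¹⁹ A²
I_n = √(1.56×10⁻¹⁹) = 3.95×10⁻¹⁰ A = 395 pA

395 pA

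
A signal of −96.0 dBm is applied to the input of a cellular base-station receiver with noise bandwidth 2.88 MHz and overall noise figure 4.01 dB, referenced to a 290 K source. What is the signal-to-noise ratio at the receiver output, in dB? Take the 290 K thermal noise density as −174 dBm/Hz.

Noise floor: N = −174 + 10 log₁₀(B) + NF
10 log₁₀(2.88×10⁶) = 64.59 dB
N = −174 + 64.59 + 4.01 = −105.40 dBm
SNR = P_sig − N = −96.0 − (−105.40) = 9.40 dB → 9.4 dB

9.4 dB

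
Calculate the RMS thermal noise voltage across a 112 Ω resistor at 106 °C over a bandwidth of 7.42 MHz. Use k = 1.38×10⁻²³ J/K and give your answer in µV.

T = 106 °C + 273.15 = 379.15 K
V_n = √(4kTRB)
4kTRB = 4 × 1.38×10⁻²³ × 379.15 × 1.12×10² × 7.42×10⁶ = 1.74×10⁻¹¹ V²
V_n = √(1.74×10⁻¹¹) = 4.17×10⁻⁶ V = 4.17 µV

4.17 µV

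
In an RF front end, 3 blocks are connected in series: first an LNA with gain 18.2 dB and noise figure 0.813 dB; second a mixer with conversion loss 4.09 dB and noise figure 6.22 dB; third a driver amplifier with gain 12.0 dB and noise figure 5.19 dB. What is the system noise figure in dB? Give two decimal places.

Convert to linear (a loss of L dB is a gain of −L dB): F_i = 10^(NF_i/10), G_i = 10^(G_i,dB/10)
  Stage 1: F_1 = 10^(0.813/10) = 1.206, G_1 = 10^(18.2/10) = 66.07
  Stage 2: F_2 = 10^(6.22/10) = 4.188, G_2 = 10^(−4.09/10) = 0.3899
  Stage 3: F_3 = 10^(5.19/10) = 3.304, G_3 = 10^(12.0/10) = 15.85
Friis cascade:
  F = 1.206 + (4.188 − 1)/66.07 + (3.304 − 1)/25.76 = 1.344
NF = 10 log₁₀(1.344) = 1.28 dB

1.28 dB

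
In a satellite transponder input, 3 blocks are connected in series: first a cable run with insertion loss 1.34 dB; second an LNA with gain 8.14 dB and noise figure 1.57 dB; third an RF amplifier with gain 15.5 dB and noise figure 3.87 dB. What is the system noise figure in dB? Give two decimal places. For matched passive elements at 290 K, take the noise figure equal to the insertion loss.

Convert to linear (a loss of L dB is a gain of −L dB): F_i = 10^(NF_i/10), G_i = 10^(G_i,dB/10)
  Stage 1: F_1 = 10^(1.34/10) = 1.361, G_1 = 10^(−1.34/10) = 0.7345
  Stage 2: F_2 = 10^(1.57/10) = 1.435, G_2 = 10^(8.14/10) = 6.516
  Stage 3: F_3 = 10^(3.87/10) = 2.438, G_3 = 10^(15.5/10) = 35.48
Friis cascade:
  F = 1.361 + (1.435 − 1)/0.7345 + (2.438 − 1)/4.786 = 2.255
NF = 10 log₁₀(2.255) = 3.53 dB

3.53 dB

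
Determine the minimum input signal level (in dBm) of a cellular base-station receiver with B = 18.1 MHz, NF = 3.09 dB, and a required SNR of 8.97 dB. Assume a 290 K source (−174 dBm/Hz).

−89.4 dBm

Sensitivity = −174 + 10 log₁₀(B) + NF + SNR_min
= −174 + 72.58 + 3.09 + 8.97
= −89.36 dBm → −89.4 dBm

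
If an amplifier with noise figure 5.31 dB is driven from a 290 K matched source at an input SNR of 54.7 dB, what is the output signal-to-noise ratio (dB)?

By definition F = SNR_in/SNR_out, so in dB: SNR_out = SNR_in − NF
SNR_out = 54.7 − 5.31 = 49.39 dB

49.39 dB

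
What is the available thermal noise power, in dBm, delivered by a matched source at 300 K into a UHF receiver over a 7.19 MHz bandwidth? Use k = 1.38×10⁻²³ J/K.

P_n = kTB = 1.38×10⁻²³ × 300 × 7.19×10⁶ = 2.98×10⁻¹⁴ W
In dBm: 10 log₁₀(2.98×10⁻¹⁴ / 10⁻³) = −105.3 dBm

−105.3 dBm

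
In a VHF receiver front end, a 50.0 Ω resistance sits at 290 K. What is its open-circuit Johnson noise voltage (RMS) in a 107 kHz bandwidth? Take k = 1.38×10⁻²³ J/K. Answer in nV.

V_n = √(4kTRB)
4kTRB = 4 × 1.38×10⁻²³ × 290 × 5.00×10¹ × 1.07×10⁵ = 8.56×10⁻¹⁴ V²
V_n = √(8.56×10⁻¹⁴) = 2.93×10⁻⁷ V = 293 nV

293 nV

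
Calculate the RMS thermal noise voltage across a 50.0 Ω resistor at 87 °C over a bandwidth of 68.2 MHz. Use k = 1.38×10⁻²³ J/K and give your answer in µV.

8.23 µV

T = 87 °C + 273.15 = 360.15 K
V_n = √(4kTRB)
4kTRB = 4 × 1.38×10⁻²³ × 360.15 × 5.00×10¹ × 6.82×10⁷ = 6.78×10⁻¹¹ V²
V_n = √(6.78×10⁻¹¹) = 8.23×10⁻⁶ V = 8.23 µV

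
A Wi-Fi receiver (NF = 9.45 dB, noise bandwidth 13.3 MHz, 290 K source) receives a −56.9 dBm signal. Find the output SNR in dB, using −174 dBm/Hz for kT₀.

36.4 dB

Noise floor: N = −174 + 10 log₁₀(B) + NF
10 log₁₀(1.33×10⁷) = 71.24 dB
N = −174 + 71.24 + 9.45 = −93.31 dBm
SNR = P_sig − N = −56.9 − (−93.31) = 36.41 dB → 36.4 dB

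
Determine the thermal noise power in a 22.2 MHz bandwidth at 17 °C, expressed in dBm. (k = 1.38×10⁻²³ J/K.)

−100.5 dBm

T = 17 °C + 273.15 = 290.15 K
P_n = kTB = 1.38×10⁻²³ × 290.15 × 2.22×10⁷ = 8.89×10⁻¹⁴ W
In dBm: 10 log₁₀(8.89×10⁻¹⁴ / 10⁻³) = −100.5 dBm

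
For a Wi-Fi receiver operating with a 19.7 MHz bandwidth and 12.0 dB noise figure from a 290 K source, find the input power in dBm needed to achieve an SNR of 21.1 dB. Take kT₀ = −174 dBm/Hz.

−68.0 dBm

Sensitivity = −174 + 10 log₁₀(B) + NF + SNR_min
= −174 + 72.94 + 12.0 + 21.1
= −67.96 dBm → −68.0 dBm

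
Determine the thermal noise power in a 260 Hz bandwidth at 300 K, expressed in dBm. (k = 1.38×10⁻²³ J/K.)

P_n = kTB = 1.38×10⁻²³ × 300 × 2.60×10² = 1.08×10⁻¹⁸ W
In dBm: 10 log₁₀(1.08×10⁻¹⁸ / 10⁻³) = −149.7 dBm

−149.7 dBm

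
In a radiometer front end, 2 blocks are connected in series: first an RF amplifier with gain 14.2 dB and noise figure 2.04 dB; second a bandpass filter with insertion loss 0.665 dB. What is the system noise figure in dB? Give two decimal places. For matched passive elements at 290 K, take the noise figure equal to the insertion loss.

Convert to linear (a loss of L dB is a gain of −L dB): F_i = 10^(NF_i/10), G_i = 10^(G_i,dB/10)
  Stage 1: F_1 = 10^(2.04/10) = 1.600, G_1 = 10^(14.2/10) = 26.30
  Stage 2: F_2 = 10^(0.665/10) = 1.165, G_2 = 10^(−0.665/10) = 0.8580
Friis cascade:
  F = 1.600 + (1.165 − 1)/26.30 = 1.606
NF = 10 log₁₀(1.606) = 2.06 dB

2.06 dB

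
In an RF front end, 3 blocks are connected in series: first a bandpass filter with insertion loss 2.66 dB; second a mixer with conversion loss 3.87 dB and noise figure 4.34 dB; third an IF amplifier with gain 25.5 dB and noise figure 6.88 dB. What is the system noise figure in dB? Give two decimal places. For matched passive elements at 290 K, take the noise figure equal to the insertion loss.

Convert to linear (a loss of L dB is a gain of −L dB): F_i = 10^(NF_i/10), G_i = 10^(G_i,dB/10)
  Stage 1: F_1 = 10^(2.66/10) = 1.845, G_1 = 10^(−2.66/10) = 0.5420
  Stage 2: F_2 = 10^(4.34/10) = 2.716, G_2 = 10^(−3.87/10) = 0.4102
  Stage 3: F_3 = 10^(6.88/10) = 4.875, G_3 = 10^(25.5/10) = 354.8
Friis cascade:
  F = 1.845 + (2.716 − 1)/0.5420 + (4.875 − 1)/0.2223 = 22.44
NF = 10 log₁₀(22.44) = 13.51 dB

13.51 dB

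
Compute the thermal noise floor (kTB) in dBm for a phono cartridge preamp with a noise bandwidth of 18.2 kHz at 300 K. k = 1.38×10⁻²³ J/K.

−131.2 dBm

P_n = kTB = 1.38×10⁻²³ × 300 × 1.82×10⁴ = 7.53×10⁻¹⁷ W
In dBm: 10 log₁₀(7.53×10⁻¹⁷ / 10⁻³) = −131.2 dBm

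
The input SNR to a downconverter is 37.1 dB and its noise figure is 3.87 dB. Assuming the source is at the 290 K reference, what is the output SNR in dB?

By definition F = SNR_in/SNR_out, so in dB: SNR_out = SNR_in − NF
SNR_out = 37.1 − 3.87 = 33.23 dB

33.23 dB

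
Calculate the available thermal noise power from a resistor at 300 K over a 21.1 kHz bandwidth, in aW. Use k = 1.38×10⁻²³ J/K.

87.4 aW

P_n = kTB = 1.38×10⁻²³ × 300 × 2.11×10⁴ = 8.74×10⁻¹⁷ W = 87.4 aW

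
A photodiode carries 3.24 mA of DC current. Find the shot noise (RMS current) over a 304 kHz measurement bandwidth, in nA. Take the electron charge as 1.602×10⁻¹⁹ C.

I_n = √(2qI·B)
2qI·B = 2 × 1.602×10⁻¹⁹ × 3.24×10⁻³ × 3.04×10⁵ = 3.16×10⁻¹⁶ A²
I_n = √(3.16×10⁻¹⁶) = 1.78×10⁻⁸ A = 17.8 nA

17.8 nA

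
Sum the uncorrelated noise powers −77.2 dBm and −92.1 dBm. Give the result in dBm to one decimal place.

−77.1 dBm

Convert to linear, add, convert back:
P₁ = 1.91×10⁻¹¹ W, P₂ = 6.17×10⁻¹³ W
P_tot = 1.97×10⁻¹¹ W → 10 log₁₀(P_tot / 10⁻³) = −77.1 dBm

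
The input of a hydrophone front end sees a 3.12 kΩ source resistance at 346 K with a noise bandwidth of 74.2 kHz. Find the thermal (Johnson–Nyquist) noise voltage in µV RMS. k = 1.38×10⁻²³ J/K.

2.10 µV

V_n = √(4kTRB)
4kTRB = 4 × 1.38×10⁻²³ × 346 × 3.12×10³ × 7.42×10⁴ = 4.42×10⁻¹² V²
V_n = √(4.42×10⁻¹²) = 2.10×10⁻⁶ V = 2.10 µV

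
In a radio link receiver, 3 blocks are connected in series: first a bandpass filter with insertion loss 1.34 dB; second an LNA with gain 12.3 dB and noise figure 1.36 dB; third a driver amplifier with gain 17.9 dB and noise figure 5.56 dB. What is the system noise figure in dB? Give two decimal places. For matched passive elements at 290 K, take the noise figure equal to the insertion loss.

Convert to linear (a loss of L dB is a gain of −L dB): F_i = 10^(NF_i/10), G_i = 10^(G_i,dB/10)
  Stage 1: F_1 = 10^(1.34/10) = 1.361, G_1 = 10^(−1.34/10) = 0.7345
  Stage 2: F_2 = 10^(1.36/10) = 1.368, G_2 = 10^(12.3/10) = 16.98
  Stage 3: F_3 = 10^(5.56/10) = 3.597, G_3 = 10^(17.9/10) = 61.66
Friis cascade:
  F = 1.361 + (1.368 − 1)/0.7345 + (3.597 − 1)/12.47 = 2.070
NF = 10 log₁₀(2.070) = 3.16 dB

3.16 dB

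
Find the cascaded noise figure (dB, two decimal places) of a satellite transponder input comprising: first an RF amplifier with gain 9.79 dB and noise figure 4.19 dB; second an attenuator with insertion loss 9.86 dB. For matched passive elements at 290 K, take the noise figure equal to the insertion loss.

5.48 dB

Convert to linear (a loss of L dB is a gain of −L dB): F_i = 10^(NF_i/10), G_i = 10^(G_i,dB/10)
  Stage 1: F_1 = 10^(4.19/10) = 2.624, G_1 = 10^(9.79/10) = 9.528
  Stage 2: F_2 = 10^(9.86/10) = 9.683, G_2 = 10^(−9.86/10) = 0.1033
Friis cascade:
  F = 2.624 + (9.683 − 1)/9.528 = 3.536
NF = 10 log₁₀(3.536) = 5.48 dB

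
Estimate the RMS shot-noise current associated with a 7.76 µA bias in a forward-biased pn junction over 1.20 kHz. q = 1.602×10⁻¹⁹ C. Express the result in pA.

54.6 pA

I_n = √(2qI·B)
2qI·B = 2 × 1.602×10⁻¹⁹ × 7.76×10⁻⁶ × 1.20×10³ = 2.98×10⁻²¹ A²
I_n = √(2.98×10⁻²¹) = 5.46×10⁻¹¹ A = 54.6 pA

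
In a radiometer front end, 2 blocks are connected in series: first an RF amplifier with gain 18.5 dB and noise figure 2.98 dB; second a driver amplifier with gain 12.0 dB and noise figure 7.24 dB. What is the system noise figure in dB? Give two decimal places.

Convert to linear (a loss of L dB is a gain of −L dB): F_i = 10^(NF_i/10), G_i = 10^(G_i,dB/10)
  Stage 1: F_1 = 10^(2.98/10) = 1.986, G_1 = 10^(18.5/10) = 70.79
  Stage 2: F_2 = 10^(7.24/10) = 5.297, G_2 = 10^(12.0/10) = 15.85
Friis cascade:
  F = 1.986 + (5.297 − 1)/70.79 = 2.047
NF = 10 log₁₀(2.047) = 3.11 dB

3.11 dB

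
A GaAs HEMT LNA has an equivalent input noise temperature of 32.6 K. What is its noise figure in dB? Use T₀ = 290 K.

0.463 dB

F = 1 + T_e/T₀ = 1 + 32.6/290 = 1.11241
NF = 10 log₁₀(1.11241) = 0.463 dB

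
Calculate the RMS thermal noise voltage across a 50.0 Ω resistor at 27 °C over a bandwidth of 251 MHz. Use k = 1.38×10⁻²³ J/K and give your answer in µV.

14.4 µV

T = 27 °C + 273.15 = 300.15 K
V_n = √(4kTRB)
4kTRB = 4 × 1.38×10⁻²³ × 300.15 × 5.00×10¹ × 2.51×10⁸ = 2.08×10⁻¹⁰ V²
V_n = √(2.08×10⁻¹⁰) = 1.44×10⁻⁵ V = 14.4 µV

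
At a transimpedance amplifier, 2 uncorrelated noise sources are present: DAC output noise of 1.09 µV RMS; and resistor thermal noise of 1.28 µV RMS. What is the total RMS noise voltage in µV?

1.68 µV

Uncorrelated sources add in power (mean-square): V_tot = √(ΣV_i²)
V_tot = √[(1.09×10⁻⁶)² + (1.28×10⁻⁶)²] = 1.68×10⁻⁶ V = 1.68 µV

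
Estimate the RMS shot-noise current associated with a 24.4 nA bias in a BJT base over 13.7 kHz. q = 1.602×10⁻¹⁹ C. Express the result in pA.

10.3 pA

I_n = √(2qI·B)
2qI·B = 2 × 1.602×10⁻¹⁹ × 2.44×10⁻⁸ × 1.37×10⁴ = 1.07×10⁻²² A²
I_n = √(1.07×10⁻²²) = 1.03×10⁻¹¹ A = 10.3 pA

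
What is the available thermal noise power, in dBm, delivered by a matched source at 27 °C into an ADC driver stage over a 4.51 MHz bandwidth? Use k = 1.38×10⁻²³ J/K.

−107.3 dBm

T = 27 °C + 273.15 = 300.15 K
P_n = kTB = 1.38×10⁻²³ × 300.15 × 4.51×10⁶ = 1.87×10⁻¹⁴ W
In dBm: 10 log₁₀(1.87×10⁻¹⁴ / 10⁻³) = −107.3 dBm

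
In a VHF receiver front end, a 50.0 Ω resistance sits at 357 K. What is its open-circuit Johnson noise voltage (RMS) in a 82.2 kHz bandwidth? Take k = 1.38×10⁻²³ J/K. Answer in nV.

V_n = √(4kTRB)
4kTRB = 4 × 1.38×10⁻²³ × 357 × 5.00×10¹ × 8.22×10⁴ = 8.10×10⁻¹⁴ V²
V_n = √(8.10×10⁻¹⁴) = 2.85×10⁻⁷ V = 285 nV

285 nV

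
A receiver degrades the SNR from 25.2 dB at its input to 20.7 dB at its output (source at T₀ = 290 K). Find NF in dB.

4.5 dB

NF (dB) = SNR_in(dB) − SNR_out(dB) when the source is at T₀
NF = 25.2 − 20.7 = 4.5 dB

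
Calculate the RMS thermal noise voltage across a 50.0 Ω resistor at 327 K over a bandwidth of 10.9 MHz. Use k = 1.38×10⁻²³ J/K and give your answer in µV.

V_n = √(4kTRB)
4kTRB = 4 × 1.38×10⁻²³ × 327 × 5.00×10¹ × 1.09×10⁷ = 9.84×10⁻¹² V²
V_n = √(9.84×10⁻¹²) = 3.14×10⁻⁶ V = 3.14 µV

3.14 µV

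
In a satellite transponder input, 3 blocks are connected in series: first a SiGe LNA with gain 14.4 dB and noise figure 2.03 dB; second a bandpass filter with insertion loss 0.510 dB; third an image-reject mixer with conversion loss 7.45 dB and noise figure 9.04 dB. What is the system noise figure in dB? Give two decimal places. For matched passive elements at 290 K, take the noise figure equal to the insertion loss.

Convert to linear (a loss of L dB is a gain of −L dB): F_i = 10^(NF_i/10), G_i = 10^(G_i,dB/10)
  Stage 1: F_1 = 10^(2.03/10) = 1.596, G_1 = 10^(14.4/10) = 27.54
  Stage 2: F_2 = 10^(0.510/10) = 1.125, G_2 = 10^(−0.510/10) = 0.8892
  Stage 3: F_3 = 10^(9.04/10) = 8.017, G_3 = 10^(−7.45/10) = 0.1799
Friis cascade:
  F = 1.596 + (1.125 − 1)/27.54 + (8.017 − 1)/24.49 = 1.887
NF = 10 log₁₀(1.887) = 2.76 dB

2.76 dB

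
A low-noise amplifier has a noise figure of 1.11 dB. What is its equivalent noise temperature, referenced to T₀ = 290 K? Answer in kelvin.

F = 10^(1.11/10) = 1.29122
T_e = (F − 1)·T₀ = (1.29122 − 1) × 290 = 84.5 K

84.5 K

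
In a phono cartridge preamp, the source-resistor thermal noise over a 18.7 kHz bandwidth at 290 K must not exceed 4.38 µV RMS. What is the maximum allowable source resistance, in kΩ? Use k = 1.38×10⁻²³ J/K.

Johnson–Nyquist: V_n = √(4kTRB) ⇒ R = V_n² / (4kTB)
4kTB = 4 × 1.38×10⁻²³ × 290 × 1.87×10⁴ = 2.99×10⁻¹⁶
R = (4.38×10⁻⁶)² / 2.99×10⁻¹⁶ = 6.41×10⁴ Ω = 64.1 kΩ

64.1 kΩ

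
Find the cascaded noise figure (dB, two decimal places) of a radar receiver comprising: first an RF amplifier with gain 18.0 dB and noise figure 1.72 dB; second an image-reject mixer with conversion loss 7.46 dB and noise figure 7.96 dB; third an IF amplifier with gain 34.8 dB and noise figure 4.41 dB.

2.37 dB

Convert to linear (a loss of L dB is a gain of −L dB): F_i = 10^(NF_i/10), G_i = 10^(G_i,dB/10)
  Stage 1: F_1 = 10^(1.72/10) = 1.486, G_1 = 10^(18.0/10) = 63.10
  Stage 2: F_2 = 10^(7.96/10) = 6.252, G_2 = 10^(−7.46/10) = 0.1795
  Stage 3: F_3 = 10^(4.41/10) = 2.761, G_3 = 10^(34.8/10) = 3020
Friis cascade:
  F = 1.486 + (6.252 − 1)/63.10 + (2.761 − 1)/11.32 = 1.725
NF = 10 log₁₀(1.725) = 2.37 dB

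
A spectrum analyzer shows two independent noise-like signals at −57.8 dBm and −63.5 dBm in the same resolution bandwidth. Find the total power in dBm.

Convert to linear, add, convert back:
P₁ = 1.66×10⁻⁹ W, P₂ = 4.47×10⁻¹⁰ W
P_tot = 2.11×10⁻⁹ W → 10 log₁₀(P_tot / 10⁻³) = −56.8 dBm

−56.8 dBm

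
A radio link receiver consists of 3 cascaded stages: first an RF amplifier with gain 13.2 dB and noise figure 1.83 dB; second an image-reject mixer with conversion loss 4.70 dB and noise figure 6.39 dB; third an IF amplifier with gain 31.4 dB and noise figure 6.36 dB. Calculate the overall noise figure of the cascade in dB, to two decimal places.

Convert to linear (a loss of L dB is a gain of −L dB): F_i = 10^(NF_i/10), G_i = 10^(G_i,dB/10)
  Stage 1: F_1 = 10^(1.83/10) = 1.524, G_1 = 10^(13.2/10) = 20.89
  Stage 2: F_2 = 10^(6.39/10) = 4.355, G_2 = 10^(−4.70/10) = 0.3388
  Stage 3: F_3 = 10^(6.36/10) = 4.325, G_3 = 10^(31.4/10) = 1380
Friis cascade:
  F = 1.524 + (4.355 − 1)/20.89 + (4.325 − 1)/7.079 = 2.154
NF = 10 log₁₀(2.154) = 3.33 dB

3.33 dB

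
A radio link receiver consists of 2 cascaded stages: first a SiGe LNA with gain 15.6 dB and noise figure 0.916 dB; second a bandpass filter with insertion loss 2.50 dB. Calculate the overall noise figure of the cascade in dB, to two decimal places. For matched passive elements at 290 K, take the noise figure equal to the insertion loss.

0.99 dB

Convert to linear (a loss of L dB is a gain of −L dB): F_i = 10^(NF_i/10), G_i = 10^(G_i,dB/10)
  Stage 1: F_1 = 10^(0.916/10) = 1.235, G_1 = 10^(15.6/10) = 36.31
  Stage 2: F_2 = 10^(2.50/10) = 1.778, G_2 = 10^(−2.50/10) = 0.5623
Friis cascade:
  F = 1.235 + (1.778 − 1)/36.31 = 1.256
NF = 10 log₁₀(1.256) = 0.99 dB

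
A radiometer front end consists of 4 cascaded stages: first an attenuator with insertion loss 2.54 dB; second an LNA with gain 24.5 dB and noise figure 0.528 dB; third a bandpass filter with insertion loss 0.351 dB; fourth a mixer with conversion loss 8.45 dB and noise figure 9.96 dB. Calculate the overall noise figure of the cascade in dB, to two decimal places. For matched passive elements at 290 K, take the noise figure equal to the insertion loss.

Convert to linear (a loss of L dB is a gain of −L dB): F_i = 10^(NF_i/10), G_i = 10^(G_i,dB/10)
  Stage 1: F_1 = 10^(2.54/10) = 1.795, G_1 = 10^(−2.54/10) = 0.5572
  Stage 2: F_2 = 10^(0.528/10) = 1.129, G_2 = 10^(24.5/10) = 281.8
  Stage 3: F_3 = 10^(0.351/10) = 1.084, G_3 = 10^(−0.351/10) = 0.9224
  Stage 4: F_4 = 10^(9.96/10) = 9.908, G_4 = 10^(−8.45/10) = 0.1429
Friis cascade:
  F = 1.795 + (1.129 − 1)/0.5572 + (1.084 − 1)/157.0 + (9.908 − 1)/144.8 = 2.089
NF = 10 log₁₀(2.089) = 3.20 dB

3.20 dB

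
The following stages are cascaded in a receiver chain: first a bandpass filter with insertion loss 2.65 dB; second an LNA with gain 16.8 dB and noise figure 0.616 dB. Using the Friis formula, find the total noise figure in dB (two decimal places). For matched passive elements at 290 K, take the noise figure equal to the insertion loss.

3.27 dB

Convert to linear (a loss of L dB is a gain of −L dB): F_i = 10^(NF_i/10), G_i = 10^(G_i,dB/10)
  Stage 1: F_1 = 10^(2.65/10) = 1.841, G_1 = 10^(−2.65/10) = 0.5433
  Stage 2: F_2 = 10^(0.616/10) = 1.152, G_2 = 10^(16.8/10) = 47.86
Friis cascade:
  F = 1.841 + (1.152 − 1)/0.5433 = 2.121
NF = 10 log₁₀(2.121) = 3.27 dB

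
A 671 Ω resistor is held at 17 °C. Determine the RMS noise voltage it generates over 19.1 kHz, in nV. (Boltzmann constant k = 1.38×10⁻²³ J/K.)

T = 17 °C + 273.15 = 290.15 K
V_n = √(4kTRB)
4kTRB = 4 × 1.38×10⁻²³ × 290.15 × 6.71×10² × 1.91×10⁴ = 2.05×10⁻¹³ V²
V_n = √(2.05×10⁻¹³) = 4.53×10⁻⁷ V = 453 nV

453 nV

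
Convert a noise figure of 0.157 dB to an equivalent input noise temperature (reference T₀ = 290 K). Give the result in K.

10.7 K

F = 10^(0.157/10) = 1.03681
T_e = (F − 1)·T₀ = (1.03681 − 1) × 290 = 10.7 K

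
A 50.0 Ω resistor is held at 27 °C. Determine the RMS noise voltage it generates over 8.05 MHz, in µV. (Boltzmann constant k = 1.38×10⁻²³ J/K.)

2.58 µV

T = 27 °C + 273.15 = 300.15 K
V_n = √(4kTRB)
4kTRB = 4 × 1.38×10⁻²³ × 300.15 × 5.00×10¹ × 8.05×10⁶ = 6.67×10⁻¹² V²
V_n = √(6.67×10⁻¹²) = 2.58×10⁻⁶ V = 2.58 µV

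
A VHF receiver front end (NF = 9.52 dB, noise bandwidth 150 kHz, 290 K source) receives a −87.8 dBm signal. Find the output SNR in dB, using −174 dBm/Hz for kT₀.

24.9 dB

Noise floor: N = −174 + 10 log₁₀(B) + NF
10 log₁₀(1.50×10⁵) = 51.76 dB
N = −174 + 51.76 + 9.52 = −112.72 dBm
SNR = P_sig − N = −87.8 − (−112.72) = 24.92 dB → 24.9 dB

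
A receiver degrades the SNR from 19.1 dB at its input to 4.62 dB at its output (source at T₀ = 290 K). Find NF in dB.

14.48 dB

NF (dB) = SNR_in(dB) − SNR_out(dB) when the source is at T₀
NF = 19.1 − 4.62 = 14.48 dB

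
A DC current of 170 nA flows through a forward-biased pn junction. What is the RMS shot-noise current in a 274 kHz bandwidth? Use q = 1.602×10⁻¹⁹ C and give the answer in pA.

I_n = √(2qI·B)
2qI·B = 2 × 1.602×10⁻¹⁹ × 1.70×10⁻⁷ × 2.74×10⁵ = 1.49×10⁻²⁰ A²
I_n = √(1.49×10⁻²⁰) = 1.22×10⁻¹⁰ A = 122 pA

122 pA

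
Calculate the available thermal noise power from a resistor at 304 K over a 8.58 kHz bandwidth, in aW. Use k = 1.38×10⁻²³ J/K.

36.0 aW

P_n = kTB = 1.38×10⁻²³ × 304 × 8.58×10³ = 3.60×10⁻¹⁷ W = 36.0 aW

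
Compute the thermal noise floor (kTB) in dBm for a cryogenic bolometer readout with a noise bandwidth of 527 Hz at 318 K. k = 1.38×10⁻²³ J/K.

P_n = kTB = 1.38×10⁻²³ × 318 × 5.27×10² = 2.31×10⁻¹⁸ W
In dBm: 10 log₁₀(2.31×10⁻¹⁸ / 10⁻³) = −146.4 dBm

−146.4 dBm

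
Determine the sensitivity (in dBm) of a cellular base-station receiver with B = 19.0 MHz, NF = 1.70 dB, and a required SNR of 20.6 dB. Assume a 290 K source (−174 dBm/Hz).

−78.9 dBm

Sensitivity = −174 + 10 log₁₀(B) + NF + SNR_min
= −174 + 72.79 + 1.70 + 20.6
= −78.91 dBm → −78.9 dBm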